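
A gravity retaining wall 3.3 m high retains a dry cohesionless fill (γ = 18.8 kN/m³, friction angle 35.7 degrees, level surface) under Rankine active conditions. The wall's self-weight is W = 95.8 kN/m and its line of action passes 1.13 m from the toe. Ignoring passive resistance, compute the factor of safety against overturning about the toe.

K_a = tan²(45° − 35.7°/2) = 0.2630.
P_a = ½K_aγH² = 0.5×0.2630×18.8×3.3² = 26.92 kN/m, acting at H/3 = 1.100 m above the base.
Overturning moment M_o = P_a × H/3 = 26.92 × 1.100 = 29.61.
Resisting moment M_r = W × 1.13 = 95.8 × 1.13 = 108.3.
FS_overturning = M_r/M_o = 108.3/29.61 = 3.656.

3.66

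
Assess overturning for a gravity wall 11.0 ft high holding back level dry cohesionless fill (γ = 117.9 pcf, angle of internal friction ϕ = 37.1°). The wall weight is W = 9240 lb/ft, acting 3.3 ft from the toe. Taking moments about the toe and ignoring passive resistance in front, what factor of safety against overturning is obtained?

K_a = tan²(45° − 37.1°/2) = 0.2475.
P_a = ½K_aγH² = 0.5×0.2475×117.9×11.0² = 1765 lb/ft, acting at H/3 = 3.667 ft above the base.
Overturning moment M_o = P_a × H/3 = 1765 × 3.667 = 6473.
Resisting moment M_r = W × 3.3 = 9240 × 3.3 = 30490.
FS_overturning = M_r/M_o = 30490/6473 = 4.711.

4.71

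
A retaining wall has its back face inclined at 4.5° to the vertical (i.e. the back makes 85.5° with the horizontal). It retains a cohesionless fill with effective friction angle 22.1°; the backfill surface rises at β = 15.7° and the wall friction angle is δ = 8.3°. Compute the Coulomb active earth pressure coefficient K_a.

K_a = sin²(α+φ) / [sin²α · sin(α−δ) · (1 + √{sin(φ+δ)sin(φ−β) / (sin(α−δ)sin(α+β))})²].
With α = 85.5°, φ = 22.1°, δ = 8.3°, β = 15.7°: K_a = 0.6069.

0.607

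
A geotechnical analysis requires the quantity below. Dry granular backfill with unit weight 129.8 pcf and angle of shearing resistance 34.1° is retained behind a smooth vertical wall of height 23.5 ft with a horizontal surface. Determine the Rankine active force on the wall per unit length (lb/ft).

K_a = tan²(45° − φ/2) = 0.2815.
P_a = ½ K_a γ H² = 0.5 × 0.2815 × 129.8 × 23.5² = 10090 lb/ft.

10100 lb/ft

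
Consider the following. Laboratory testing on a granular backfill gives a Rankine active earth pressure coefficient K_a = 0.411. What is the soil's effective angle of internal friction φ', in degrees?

K_a = tan²(45° − φ/2) ⇒ 45° − φ/2 = arctan(√0.411) = 32.66°.
φ = 2(45° − 32.66°) = 24.67°.

24.7°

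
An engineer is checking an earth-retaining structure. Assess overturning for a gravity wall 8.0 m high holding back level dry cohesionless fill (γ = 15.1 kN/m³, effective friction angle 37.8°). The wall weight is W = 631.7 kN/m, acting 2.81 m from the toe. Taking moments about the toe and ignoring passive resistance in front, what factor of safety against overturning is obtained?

5.74

K_a = tan²(45° − 37.8°/2) = 0.2400.
P_a = ½K_aγH² = 0.5×0.2400×15.1×8.0² = 116.0 kN/m, acting at H/3 = 2.667 m above the base.
Overturning moment M_o = P_a × H/3 = 116.0 × 2.667 = 309.2.
Resisting moment M_r = W × 2.81 = 631.7 × 2.81 = 1775.
FS_overturning = M_r/M_o = 1775/309.2 = 5.740.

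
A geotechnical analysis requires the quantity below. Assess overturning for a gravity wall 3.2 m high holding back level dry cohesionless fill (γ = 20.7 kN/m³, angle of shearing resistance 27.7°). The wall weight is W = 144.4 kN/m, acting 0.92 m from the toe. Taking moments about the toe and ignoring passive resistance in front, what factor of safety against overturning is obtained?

3.22

K_a = tan²(45° − 27.7°/2) = 0.3653.
P_a = ½K_aγH² = 0.5×0.3653×20.7×3.2² = 38.72 kN/m, acting at H/3 = 1.067 m above the base.
Overturning moment M_o = P_a × H/3 = 38.72 × 1.067 = 41.30.
Resisting moment M_r = W × 0.92 = 144.4 × 0.92 = 132.8.
FS_overturning = M_r/M_o = 132.8/41.30 = 3.217.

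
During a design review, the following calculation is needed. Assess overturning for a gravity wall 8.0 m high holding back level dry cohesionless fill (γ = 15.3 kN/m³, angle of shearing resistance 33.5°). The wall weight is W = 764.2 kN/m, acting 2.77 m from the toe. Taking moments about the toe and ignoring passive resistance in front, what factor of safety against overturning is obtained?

K_a = tan²(45° − 33.5°/2) = 0.2887.
P_a = ½K_aγH² = 0.5×0.2887×15.3×8.0² = 141.4 kN/m, acting at H/3 = 2.667 m above the base.
Overturning moment M_o = P_a × H/3 = 141.4 × 2.667 = 376.9.
Resisting moment M_r = W × 2.77 = 764.2 × 2.77 = 2117.
FS_overturning = M_r/M_o = 2117/376.9 = 5.616.

5.62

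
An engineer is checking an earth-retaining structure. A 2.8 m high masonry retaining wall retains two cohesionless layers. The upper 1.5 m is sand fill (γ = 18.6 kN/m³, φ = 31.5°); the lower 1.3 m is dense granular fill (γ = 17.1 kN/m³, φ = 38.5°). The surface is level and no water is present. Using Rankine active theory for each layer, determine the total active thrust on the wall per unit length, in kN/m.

K_a1 = tan²(45°−31.5°/2) = 0.3136; K_a2 = tan²(45°−38.5°/2) = 0.2327.
Layer 1: σ at base = K_a1 γ₁ h₁ = 8.750 kPa; P₁ = ½×8.750×1.5 = 6.563.
Layer 2: σ_v at top = γ₁h₁ = 27.90; σ_h top = K_a2×27.90 = 6.491; σ_h base = K_a2×(27.90+17.1×1.3) = 11.66.
P₂ = ½(6.491+11.66)×1.3 = 11.80. Total P_a = 6.563+11.80 = 18.36 kN/m.

18.4 kN/m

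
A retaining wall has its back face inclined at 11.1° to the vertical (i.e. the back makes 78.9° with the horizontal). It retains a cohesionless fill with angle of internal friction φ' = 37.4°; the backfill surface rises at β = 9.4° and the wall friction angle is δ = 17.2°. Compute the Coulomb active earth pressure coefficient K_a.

K_a = sin²(α+φ) / [sin²α · sin(α−δ) · (1 + √{sin(φ+δ)sin(φ−β) / (sin(α−δ)sin(α+β))})²].
With α = 78.9°, φ = 37.4°, δ = 17.2°, β = 9.4°: K_a = 0.3442.

0.344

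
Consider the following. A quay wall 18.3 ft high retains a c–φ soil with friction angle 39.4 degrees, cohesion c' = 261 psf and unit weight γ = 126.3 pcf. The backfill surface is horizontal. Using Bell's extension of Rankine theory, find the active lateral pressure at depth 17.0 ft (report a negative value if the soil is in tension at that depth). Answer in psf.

233 psf

K_a = (1 − sin φ)/(1 + sin φ) = 0.2234.
σ_a = K_a γ z − 2c√K_a = 0.2234×126.3×17.0 − 2×261×0.4727 = 233.0 psf.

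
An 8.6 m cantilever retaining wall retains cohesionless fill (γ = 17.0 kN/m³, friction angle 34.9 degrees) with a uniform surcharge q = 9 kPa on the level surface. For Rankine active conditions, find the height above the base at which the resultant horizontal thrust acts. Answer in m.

K_a = 0.2721.
Triangular part P₁ = ½K_aγH² = 171.1 at H/3 = 2.867 m; rectangular part P₂ = K_a q H = 21.06 at H/2 = 4.300 m.
ȳ = (P₁·2.867 + P₂·4.300)/(P₁+P₂) = 3.024 m.

3.02 m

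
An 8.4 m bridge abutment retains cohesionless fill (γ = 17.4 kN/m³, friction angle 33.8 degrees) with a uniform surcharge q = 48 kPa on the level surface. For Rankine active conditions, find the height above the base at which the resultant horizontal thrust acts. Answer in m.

K_a = 0.2851.
Triangular part P₁ = ½K_aγH² = 175.0 at H/3 = 2.800 m; rectangular part P₂ = K_a q H = 115.0 at H/2 = 4.200 m.
ȳ = (P₁·2.800 + P₂·4.200)/(P₁+P₂) = 3.355 m.

3.36 m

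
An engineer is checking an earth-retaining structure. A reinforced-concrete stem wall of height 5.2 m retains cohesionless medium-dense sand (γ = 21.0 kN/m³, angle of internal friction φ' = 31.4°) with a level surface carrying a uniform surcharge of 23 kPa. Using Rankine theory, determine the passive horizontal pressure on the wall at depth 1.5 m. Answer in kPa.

K_p = (1 + sin φ)/(1 − sin φ) = 3.175.
σ_v = γz + q = 21.0 × 1.5 + 23 = 54.50 kPa.
σ_h = K_p σ_v = 3.175 × 54.50 = 173.1 kPa.

173 kPa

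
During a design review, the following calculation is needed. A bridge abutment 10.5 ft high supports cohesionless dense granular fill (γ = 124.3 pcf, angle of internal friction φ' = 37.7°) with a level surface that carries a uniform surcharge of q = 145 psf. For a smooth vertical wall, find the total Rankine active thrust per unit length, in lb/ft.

2020 lb/ft

K_a = tan²(45° − φ/2) = 0.2411.
Soil triangle: ½ K_a γ H² = 0.5×0.2411×124.3×10.5² = 1652 lb/ft.
Surcharge rectangle: K_a q H = 0.2411×145×10.5 = 367.0 lb/ft.
Total = 1652 + 367.0 = 2019 lb/ft.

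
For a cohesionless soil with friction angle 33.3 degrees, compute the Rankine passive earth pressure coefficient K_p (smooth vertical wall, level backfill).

3.43

K_p = (1 + sin φ)/(1 − sin φ) = tan²(45° + 33.3°/2) = 3.435.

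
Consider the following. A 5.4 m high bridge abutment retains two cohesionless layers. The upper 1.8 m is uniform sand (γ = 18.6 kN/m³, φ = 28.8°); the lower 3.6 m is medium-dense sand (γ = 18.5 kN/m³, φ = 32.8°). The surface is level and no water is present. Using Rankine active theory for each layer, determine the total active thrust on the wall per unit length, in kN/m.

82.0 kN/m

K_a1 = tan²(45°−28.8°/2) = 0.3498; K_a2 = tan²(45°−32.8°/2) = 0.2973.
Layer 1: σ at base = K_a1 γ₁ h₁ = 11.71 kPa; P₁ = ½×11.71×1.8 = 10.54.
Layer 2: σ_v at top = γ₁h₁ = 33.48; σ_h top = K_a2×33.48 = 9.952; σ_h base = K_a2×(33.48+18.5×3.6) = 29.75.
P₂ = ½(9.952+29.75)×3.6 = 71.46. Total P_a = 10.54+71.46 = 82.00 kN/m.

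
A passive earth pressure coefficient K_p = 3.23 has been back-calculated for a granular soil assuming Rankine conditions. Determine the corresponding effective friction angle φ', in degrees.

31.8°

K_p = (1+sin φ)/(1−sin φ) ⇒ sin φ = (K_p − 1)/(K_p + 1) = 0.5272.
φ = arcsin(0.5272) = 31.82°.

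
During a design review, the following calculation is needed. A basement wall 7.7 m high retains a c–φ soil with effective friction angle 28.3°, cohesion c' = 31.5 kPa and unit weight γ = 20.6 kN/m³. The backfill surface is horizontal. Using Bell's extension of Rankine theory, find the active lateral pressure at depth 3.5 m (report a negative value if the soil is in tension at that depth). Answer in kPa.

-11.9 kPa

K_a = (1 − sin φ)/(1 + sin φ) = 0.3568.
σ_a = K_a γ z − 2c√K_a = 0.3568×20.6×3.5 − 2×31.5×0.5973 = -11.91 kPa.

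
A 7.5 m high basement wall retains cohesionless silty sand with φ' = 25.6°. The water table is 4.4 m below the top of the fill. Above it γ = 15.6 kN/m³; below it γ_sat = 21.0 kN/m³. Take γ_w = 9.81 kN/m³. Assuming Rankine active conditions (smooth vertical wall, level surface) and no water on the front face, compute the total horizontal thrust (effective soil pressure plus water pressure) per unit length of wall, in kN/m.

213 kN/m

K_a = tan²(45° − φ/2) = 0.3966.
γ' = 21.0 − 9.81 = 11.19 kN/m³. Depth below WT = 3.1 m.
σ'_h at WT = K_a γ d_w = 27.22 kPa; at base = 27.22 + K_a γ' × 3.1 = 40.98 kPa.
P₁ (0–4.4 m) = ½×27.22×4.4 = 59.88. P₂ (4.4–7.5 m) = ½(27.22+40.98)×3.1 = 105.7.
P_w = ½ γ_w h₂² = 0.5×9.81×3.1² = 47.14. Total = 59.88+105.7+47.14 = 212.7 kN/m.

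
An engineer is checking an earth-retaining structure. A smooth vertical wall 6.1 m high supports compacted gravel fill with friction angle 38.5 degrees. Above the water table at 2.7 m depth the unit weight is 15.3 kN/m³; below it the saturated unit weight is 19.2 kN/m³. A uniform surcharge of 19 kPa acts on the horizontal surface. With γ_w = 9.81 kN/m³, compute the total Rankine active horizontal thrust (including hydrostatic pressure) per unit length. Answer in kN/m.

142 kN/m

K_a = tan²(45° − φ/2) = 0.2327.
γ' = 19.2 − 9.81 = 9.390 kN/m³. h₂ = H − d_w = 3.4 m.
σ'_h: at surface K_a·q = 4.420; at WT K_a(q+γd_w) = 14.03; at base K_a(q+γd_w+γ'h₂) = 21.46 kPa.
P₁ = ½(4.420+14.03)×2.7 = 24.91; P₂ = ½(14.03+21.46)×3.4 = 60.33; P_w = ½γ_w h₂² = 56.70.
Total = 24.91+60.33+56.70 = 141.9 kN/m.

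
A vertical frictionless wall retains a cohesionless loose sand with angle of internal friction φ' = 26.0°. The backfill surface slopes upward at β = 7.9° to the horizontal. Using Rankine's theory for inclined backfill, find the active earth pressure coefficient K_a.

0.404

K_a = cos β · (cos β − √(cos²β − cos²φ)) / (cos β + √(cos²β − cos²φ)).
cos β = 0.9905, cos φ = 0.8988, √(cos²β − cos²φ) = 0.4163.
K_a = 0.9905 × (0.9905 − 0.4163)/(0.9905 + 0.4163) = 0.4043.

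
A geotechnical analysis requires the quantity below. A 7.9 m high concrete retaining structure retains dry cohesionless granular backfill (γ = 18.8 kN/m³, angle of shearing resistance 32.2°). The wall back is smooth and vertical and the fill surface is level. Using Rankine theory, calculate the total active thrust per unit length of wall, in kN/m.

179 kN/m

K_a = tan²(45° − φ/2) = 0.3047.
P_a = ½ K_a γ H² = 0.5 × 0.3047 × 18.8 × 7.9² = 178.8 kN/m.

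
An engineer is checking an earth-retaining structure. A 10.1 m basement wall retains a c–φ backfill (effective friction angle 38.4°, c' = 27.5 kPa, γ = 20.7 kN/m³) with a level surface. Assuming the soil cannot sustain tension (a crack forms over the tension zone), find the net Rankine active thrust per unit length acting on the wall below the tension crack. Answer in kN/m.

K_a = 0.2337; √K_a = 0.4834.
Tension-crack depth z_c = 2c/(γ√K_a) = 2×27.5/(20.7×0.4834) = 5.496 m.
σ_a at base = K_a γ H − 2c√K_a = 0.2337×20.7×10.1 − 2×27.5×0.4834 = 22.27 kPa.
P_a = ½ × 22.27 × (H − z_c) = 0.5×22.27×4.604 = 51.26 kN/m.

51.3 kN/m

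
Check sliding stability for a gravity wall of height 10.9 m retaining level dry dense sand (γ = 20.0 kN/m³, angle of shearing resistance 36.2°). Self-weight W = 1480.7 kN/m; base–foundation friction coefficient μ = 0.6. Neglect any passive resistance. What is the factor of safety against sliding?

2.91

K_a = tan²(45° − 36.2°/2) = 0.2574.
P_a = ½K_aγH² = 0.5×0.2574×20.0×10.9² = 305.8 kN/m, acting at H/3 = 3.633 m above the base.
FS_sliding = μW / P_a = 0.6×1480.7 / 305.8 = 2.905.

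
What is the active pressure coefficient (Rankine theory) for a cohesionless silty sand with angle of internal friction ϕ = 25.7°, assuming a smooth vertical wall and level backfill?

K_a = tan²(45° − φ/2) = tan²(32.15°) = 0.3950.

0.395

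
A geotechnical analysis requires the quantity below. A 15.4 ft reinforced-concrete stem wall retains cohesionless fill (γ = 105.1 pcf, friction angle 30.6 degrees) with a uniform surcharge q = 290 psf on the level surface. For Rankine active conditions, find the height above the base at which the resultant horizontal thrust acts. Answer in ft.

K_a = 0.3253.
Triangular part P₁ = ½K_aγH² = 4055 at H/3 = 5.133 ft; rectangular part P₂ = K_a q H = 1453 at H/2 = 7.700 ft.
ȳ = (P₁·5.133 + P₂·7.700)/(P₁+P₂) = 5.810 ft.

5.81 ft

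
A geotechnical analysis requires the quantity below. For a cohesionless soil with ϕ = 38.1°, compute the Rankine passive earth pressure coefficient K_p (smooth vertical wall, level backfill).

4.22

K_p = (1 + sin φ)/(1 − sin φ) = tan²(45° + 38.1°/2) = 4.222.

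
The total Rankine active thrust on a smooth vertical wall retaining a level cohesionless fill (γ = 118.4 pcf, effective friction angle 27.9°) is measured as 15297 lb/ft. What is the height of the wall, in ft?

K_a = 0.3625. P_a = ½ K_a γ H² ⇒ H = √(2P_a/(K_a γ)).
H = √(2×15297/(0.3625×118.4)) = 26.70 ft.

26.7 ft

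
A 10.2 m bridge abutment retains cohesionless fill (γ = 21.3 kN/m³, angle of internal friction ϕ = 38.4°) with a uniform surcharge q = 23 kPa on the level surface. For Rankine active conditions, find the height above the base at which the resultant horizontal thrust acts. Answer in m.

3.70 m

K_a = 0.2337.
Triangular part P₁ = ½K_aγH² = 258.9 at H/3 = 3.400 m; rectangular part P₂ = K_a q H = 54.82 at H/2 = 5.100 m.
ȳ = (P₁·3.400 + P₂·5.100)/(P₁+P₂) = 3.697 m.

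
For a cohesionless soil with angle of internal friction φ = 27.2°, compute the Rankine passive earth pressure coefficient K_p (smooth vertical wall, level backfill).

K_p = (1 + sin φ)/(1 − sin φ) = tan²(45° + 27.2°/2) = 2.684.

2.68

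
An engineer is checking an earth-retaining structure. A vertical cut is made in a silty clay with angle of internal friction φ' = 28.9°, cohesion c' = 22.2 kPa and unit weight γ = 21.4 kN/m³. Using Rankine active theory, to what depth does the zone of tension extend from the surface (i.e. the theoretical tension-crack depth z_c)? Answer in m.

3.52 m

K_a = tan²(45° − 28.9°/2) = 0.3484; √K_a = 0.5902.
The active pressure is zero where K_a γ z = 2c√K_a, so z_c = 2c/(γ√K_a) = 2×22.2/(21.4×0.5902) = 3.515 m.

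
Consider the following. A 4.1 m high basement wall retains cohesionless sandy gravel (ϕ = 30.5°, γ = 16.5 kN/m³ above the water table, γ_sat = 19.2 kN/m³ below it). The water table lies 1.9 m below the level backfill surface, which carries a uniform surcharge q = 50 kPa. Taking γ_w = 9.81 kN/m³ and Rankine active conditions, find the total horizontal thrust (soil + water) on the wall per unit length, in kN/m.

K_a = tan²(45° − φ/2) = 0.3267.
γ' = 19.2 − 9.81 = 9.390 kN/m³. h₂ = H − d_w = 2.2 m.
σ'_h: at surface K_a·q = 16.33; at WT K_a(q+γd_w) = 26.57; at base K_a(q+γd_w+γ'h₂) = 33.32 kPa.
P₁ = ½(16.33+26.57)×1.9 = 40.76; P₂ = ½(26.57+33.32)×2.2 = 65.89; P_w = ½γ_w h₂² = 23.74.
Total = 40.76+65.89+23.74 = 130.4 kN/m.

130 kN/m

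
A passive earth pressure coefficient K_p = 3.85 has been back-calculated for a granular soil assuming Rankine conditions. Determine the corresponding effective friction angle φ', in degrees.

36.0°

K_p = (1+sin φ)/(1−sin φ) ⇒ sin φ = (K_p − 1)/(K_p + 1) = 0.5876.
φ = arcsin(0.5876) = 35.99°.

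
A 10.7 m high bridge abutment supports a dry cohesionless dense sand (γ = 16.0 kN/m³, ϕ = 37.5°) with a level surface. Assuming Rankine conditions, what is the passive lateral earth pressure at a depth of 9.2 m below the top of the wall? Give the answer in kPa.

605 kPa

K_p = (1 + sin φ)/(1 − sin φ) = 4.112.
σ_h = K_p γ z = 4.112 × 16.0 × 9.2 = 605.3 kPa.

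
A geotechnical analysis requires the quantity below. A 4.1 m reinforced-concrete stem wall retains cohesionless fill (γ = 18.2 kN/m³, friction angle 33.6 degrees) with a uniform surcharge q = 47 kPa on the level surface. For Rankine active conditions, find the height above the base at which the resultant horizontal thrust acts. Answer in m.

1.75 m

K_a = 0.2875.
Triangular part P₁ = ½K_aγH² = 43.98 at H/3 = 1.367 m; rectangular part P₂ = K_a q H = 55.40 at H/2 = 2.050 m.
ȳ = (P₁·1.367 + P₂·2.050)/(P₁+P₂) = 1.748 m.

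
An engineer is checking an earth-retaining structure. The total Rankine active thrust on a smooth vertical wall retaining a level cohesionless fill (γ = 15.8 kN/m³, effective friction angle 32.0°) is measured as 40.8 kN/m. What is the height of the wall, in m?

4.10 m

K_a = 0.3073. P_a = ½ K_a γ H² ⇒ H = √(2P_a/(K_a γ)).
H = √(2×40.8/(0.3073×15.8)) = 4.100 m.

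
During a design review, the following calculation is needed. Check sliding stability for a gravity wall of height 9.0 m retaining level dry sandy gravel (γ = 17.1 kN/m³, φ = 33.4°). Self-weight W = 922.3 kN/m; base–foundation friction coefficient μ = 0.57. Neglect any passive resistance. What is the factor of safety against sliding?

2.62

K_a = tan²(45° − 33.4°/2) = 0.2899.
P_a = ½K_aγH² = 0.5×0.2899×17.1×9.0² = 200.8 kN/m, acting at H/3 = 3.000 m above the base.
FS_sliding = μW / P_a = 0.57×922.3 / 200.8 = 2.618.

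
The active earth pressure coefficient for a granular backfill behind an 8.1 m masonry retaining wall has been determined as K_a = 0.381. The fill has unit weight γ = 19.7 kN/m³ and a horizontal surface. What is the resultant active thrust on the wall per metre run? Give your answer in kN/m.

P = ½ K_a γ H² = 0.5 × 0.381 × 19.7 × 8.1² = 246.2 kN/m.

246 kN/m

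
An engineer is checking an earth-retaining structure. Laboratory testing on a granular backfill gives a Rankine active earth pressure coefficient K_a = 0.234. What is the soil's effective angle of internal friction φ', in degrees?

K_a = tan²(45° − φ/2) ⇒ 45° − φ/2 = arctan(√0.234) = 25.81°.
φ = 2(45° − 25.81°) = 38.37°.

38.4°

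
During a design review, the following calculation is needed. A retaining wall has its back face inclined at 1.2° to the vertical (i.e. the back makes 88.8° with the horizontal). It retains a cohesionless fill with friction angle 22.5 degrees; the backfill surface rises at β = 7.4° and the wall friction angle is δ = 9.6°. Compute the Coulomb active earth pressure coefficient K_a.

0.467

K_a = sin²(α+φ) / [sin²α · sin(α−δ) · (1 + √{sin(φ+δ)sin(φ−β) / (sin(α−δ)sin(α+β))})²].
With α = 88.8°, φ = 22.5°, δ = 9.6°, β = 7.4°: K_a = 0.4666.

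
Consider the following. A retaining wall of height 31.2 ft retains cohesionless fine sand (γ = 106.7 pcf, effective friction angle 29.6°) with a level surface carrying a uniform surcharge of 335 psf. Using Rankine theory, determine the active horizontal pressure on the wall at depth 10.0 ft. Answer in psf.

475 psf

K_a = (1 − sin φ)/(1 + sin φ) = 0.3387.
σ_v = γz + q = 106.7 × 10.0 + 335 = 1402 psf.
σ_h = K_a σ_v = 0.3387 × 1402 = 474.9 psf.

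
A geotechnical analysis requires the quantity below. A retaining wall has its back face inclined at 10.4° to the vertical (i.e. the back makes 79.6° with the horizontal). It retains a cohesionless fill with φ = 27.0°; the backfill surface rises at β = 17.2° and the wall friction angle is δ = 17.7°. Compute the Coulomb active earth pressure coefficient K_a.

0.574

K_a = sin²(α+φ) / [sin²α · sin(α−δ) · (1 + √{sin(φ+δ)sin(φ−β) / (sin(α−δ)sin(α+β))})²].
With α = 79.6°, φ = 27.0°, δ = 17.7°, β = 17.2°: K_a = 0.5736.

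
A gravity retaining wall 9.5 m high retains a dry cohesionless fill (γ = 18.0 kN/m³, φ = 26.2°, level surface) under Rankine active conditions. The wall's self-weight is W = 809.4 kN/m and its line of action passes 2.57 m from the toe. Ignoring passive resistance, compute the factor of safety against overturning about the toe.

2.09

K_a = tan²(45° − 26.2°/2) = 0.3874.
P_a = ½K_aγH² = 0.5×0.3874×18.0×9.5² = 314.7 kN/m, acting at H/3 = 3.167 m above the base.
Overturning moment M_o = P_a × H/3 = 314.7 × 3.167 = 996.5.
Resisting moment M_r = W × 2.57 = 809.4 × 2.57 = 2080.
FS_overturning = M_r/M_o = 2080/996.5 = 2.087.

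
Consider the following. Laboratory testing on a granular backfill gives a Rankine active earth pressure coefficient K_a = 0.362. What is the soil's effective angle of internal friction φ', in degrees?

K_a = tan²(45° − φ/2) ⇒ 45° − φ/2 = arctan(√0.362) = 31.03°.
φ = 2(45° − 31.03°) = 27.93°.

27.9°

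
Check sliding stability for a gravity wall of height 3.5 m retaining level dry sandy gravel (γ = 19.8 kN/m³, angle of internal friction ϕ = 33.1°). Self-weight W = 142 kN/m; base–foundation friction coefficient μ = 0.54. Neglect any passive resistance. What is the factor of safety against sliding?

K_a = tan²(45° − 33.1°/2) = 0.2936.
P_a = ½K_aγH² = 0.5×0.2936×19.8×3.5² = 35.60 kN/m, acting at H/3 = 1.167 m above the base.
FS_sliding = μW / P_a = 0.54×142 / 35.60 = 2.154.

2.15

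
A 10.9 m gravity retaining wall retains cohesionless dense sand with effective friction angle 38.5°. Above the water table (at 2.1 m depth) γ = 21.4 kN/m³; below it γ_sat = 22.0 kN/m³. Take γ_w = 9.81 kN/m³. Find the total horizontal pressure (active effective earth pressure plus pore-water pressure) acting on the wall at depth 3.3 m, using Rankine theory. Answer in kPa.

25.6 kPa

K_a = (1 − sin φ)/(1 + sin φ) = 0.2327.
γ' = 22.0 − 9.81 = 12.19 kN/m³.
Effective vertical stress at 3.3 m: σ'_v = 21.4×2.1 + 12.19×1.20 = 59.57 kPa.
σ'_h = K_a σ'_v = 0.2327 × 59.57 = 13.86 kPa; u = γ_w × 1.20 = 11.77 kPa.
Total σ_h = 13.86 + 11.77 = 25.63 kPa.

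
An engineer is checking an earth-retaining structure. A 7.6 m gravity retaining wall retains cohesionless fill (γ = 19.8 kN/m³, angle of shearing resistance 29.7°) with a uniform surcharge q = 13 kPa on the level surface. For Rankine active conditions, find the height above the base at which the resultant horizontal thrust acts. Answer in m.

2.72 m

K_a = 0.3374.
Triangular part P₁ = ½K_aγH² = 192.9 at H/3 = 2.533 m; rectangular part P₂ = K_a q H = 33.33 at H/2 = 3.800 m.
ȳ = (P₁·2.533 + P₂·3.800)/(P₁+P₂) = 2.720 m.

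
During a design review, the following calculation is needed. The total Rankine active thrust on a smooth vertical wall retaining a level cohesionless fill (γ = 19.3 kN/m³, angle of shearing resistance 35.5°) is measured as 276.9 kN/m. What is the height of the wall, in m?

K_a = 0.2653. P_a = ½ K_a γ H² ⇒ H = √(2P_a/(K_a γ)).
H = √(2×276.9/(0.2653×19.3)) = 10.40 m.

10.4 m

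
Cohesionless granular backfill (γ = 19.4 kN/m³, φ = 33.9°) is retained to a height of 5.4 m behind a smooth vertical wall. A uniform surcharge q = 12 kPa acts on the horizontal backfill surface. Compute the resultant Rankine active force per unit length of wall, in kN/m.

98.7 kN/m

K_a = tan²(45° − φ/2) = 0.2839.
Soil triangle: ½ K_a γ H² = 0.5×0.2839×19.4×5.4² = 80.30 kN/m.
Surcharge rectangle: K_a q H = 0.2839×12×5.4 = 18.40 kN/m.
Total = 80.30 + 18.40 = 98.70 kN/m.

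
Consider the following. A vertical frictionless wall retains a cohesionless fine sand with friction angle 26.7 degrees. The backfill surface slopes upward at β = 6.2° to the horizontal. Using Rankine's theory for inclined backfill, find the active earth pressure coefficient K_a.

0.388

K_a = cos β · (cos β − √(cos²β − cos²φ)) / (cos β + √(cos²β − cos²φ)).
cos β = 0.9942, cos φ = 0.8934, √(cos²β − cos²φ) = 0.4361.
K_a = 0.9942 × (0.9942 − 0.4361)/(0.9942 + 0.4361) = 0.3878.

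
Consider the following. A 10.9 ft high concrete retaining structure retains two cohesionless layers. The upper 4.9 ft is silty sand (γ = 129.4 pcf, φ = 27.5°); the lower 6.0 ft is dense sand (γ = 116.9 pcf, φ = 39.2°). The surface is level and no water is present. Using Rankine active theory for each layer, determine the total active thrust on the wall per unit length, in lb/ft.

1900 lb/ft

K_a1 = tan²(45°−27.5°/2) = 0.3682; K_a2 = tan²(45°−39.2°/2) = 0.2255.
Layer 1: σ at base = K_a1 γ₁ h₁ = 233.5 psf; P₁ = ½×233.5×4.9 = 572.0.
Layer 2: σ_v at top = γ₁h₁ = 634.1; σ_h top = K_a2×634.1 = 143.0; σ_h base = K_a2×(634.1+116.9×6.0) = 301.1.
P₂ = ½(143.0+301.1)×6.0 = 1332. Total P_a = 572.0+1332 = 1904 lb/ft.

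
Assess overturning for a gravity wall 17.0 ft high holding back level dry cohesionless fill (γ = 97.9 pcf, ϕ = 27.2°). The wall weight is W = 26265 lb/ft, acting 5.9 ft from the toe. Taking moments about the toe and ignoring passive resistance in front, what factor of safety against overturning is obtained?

K_a = tan²(45° − 27.2°/2) = 0.3726.
P_a = ½K_aγH² = 0.5×0.3726×97.9×17.0² = 5271 lb/ft, acting at H/3 = 5.667 ft above the base.
Overturning moment M_o = P_a × H/3 = 5271 × 5.667 = 29870.
Resisting moment M_r = W × 5.9 = 26265 × 5.9 = 155000.
FS_overturning = M_r/M_o = 155000/29870 = 5.188.

5.19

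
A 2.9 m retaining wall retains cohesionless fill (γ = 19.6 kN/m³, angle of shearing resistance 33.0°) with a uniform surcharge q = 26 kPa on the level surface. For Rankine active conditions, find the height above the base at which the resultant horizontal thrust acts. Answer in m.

1.20 m

K_a = 0.2948.
Triangular part P₁ = ½K_aγH² = 24.30 at H/3 = 0.9667 m; rectangular part P₂ = K_a q H = 22.23 at H/2 = 1.450 m.
ȳ = (P₁·0.9667 + P₂·1.450)/(P₁+P₂) = 1.198 m.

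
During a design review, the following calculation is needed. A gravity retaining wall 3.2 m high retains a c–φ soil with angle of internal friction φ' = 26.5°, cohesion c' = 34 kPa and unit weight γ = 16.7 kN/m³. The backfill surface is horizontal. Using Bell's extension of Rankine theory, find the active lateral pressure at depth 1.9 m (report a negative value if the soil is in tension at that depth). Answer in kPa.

K_a = (1 − sin φ)/(1 + sin φ) = 0.3829.
σ_a = K_a γ z − 2c√K_a = 0.3829×16.7×1.9 − 2×34×0.6188 = -29.93 kPa.

-29.9 kPa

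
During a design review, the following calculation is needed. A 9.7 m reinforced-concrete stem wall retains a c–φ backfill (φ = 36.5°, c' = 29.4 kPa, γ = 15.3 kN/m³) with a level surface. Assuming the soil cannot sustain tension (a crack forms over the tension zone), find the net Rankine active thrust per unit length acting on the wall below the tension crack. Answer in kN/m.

K_a = 0.2541; √K_a = 0.5040.
Tension-crack depth z_c = 2c/(γ√K_a) = 2×29.4/(15.3×0.5040) = 7.625 m.
σ_a at base = K_a γ H − 2c√K_a = 0.2541×15.3×9.7 − 2×29.4×0.5040 = 8.067 kPa.
P_a = ½ × 8.067 × (H − z_c) = 0.5×8.067×2.075 = 8.371 kN/m.

8.37 kN/m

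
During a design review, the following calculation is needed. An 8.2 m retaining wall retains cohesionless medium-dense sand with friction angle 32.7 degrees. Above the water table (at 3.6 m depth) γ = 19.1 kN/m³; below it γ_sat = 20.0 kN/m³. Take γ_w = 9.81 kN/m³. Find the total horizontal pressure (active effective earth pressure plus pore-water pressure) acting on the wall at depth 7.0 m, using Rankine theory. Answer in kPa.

64.2 kPa

K_a = (1 − sin φ)/(1 + sin φ) = 0.2985.
γ' = 20.0 − 9.81 = 10.19 kN/m³.
Effective vertical stress at 7.0 m: σ'_v = 19.1×3.6 + 10.19×3.40 = 103.4 kPa.
σ'_h = K_a σ'_v = 0.2985 × 103.4 = 30.87 kPa; u = γ_w × 3.40 = 33.35 kPa.
Total σ_h = 30.87 + 33.35 = 64.22 kPa.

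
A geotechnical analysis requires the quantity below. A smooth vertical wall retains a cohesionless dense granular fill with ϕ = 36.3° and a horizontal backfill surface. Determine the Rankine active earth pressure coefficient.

0.256

K_a = (1 − sin φ)/(1 + sin φ) = (1 − sin 36.3°)/(1 + sin 36.3°) = 0.2563.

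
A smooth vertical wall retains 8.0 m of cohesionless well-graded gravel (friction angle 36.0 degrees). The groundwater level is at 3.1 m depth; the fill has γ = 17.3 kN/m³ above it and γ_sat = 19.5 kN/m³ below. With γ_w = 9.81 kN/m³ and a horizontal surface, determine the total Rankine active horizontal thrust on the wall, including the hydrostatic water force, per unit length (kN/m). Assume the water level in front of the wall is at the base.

K_a = tan²(45° − φ/2) = 0.2596.
γ' = 19.5 − 9.81 = 9.690 kN/m³. Depth below WT = 4.9 m.
σ'_h at WT = K_a γ d_w = 13.92 kPa; at base = 13.92 + K_a γ' × 4.9 = 26.25 kPa.
P₁ (0–3.1 m) = ½×13.92×3.1 = 21.58. P₂ (3.1–8.0 m) = ½(13.92+26.25)×4.9 = 98.42.
P_w = ½ γ_w h₂² = 0.5×9.81×4.9² = 117.8. Total = 21.58+98.42+117.8 = 237.8 kN/m.

238 kN/m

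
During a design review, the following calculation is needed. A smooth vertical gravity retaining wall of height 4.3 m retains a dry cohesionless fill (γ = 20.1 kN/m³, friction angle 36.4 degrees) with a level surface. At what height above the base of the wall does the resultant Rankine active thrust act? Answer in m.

K_a = 0.2552.
The pressure distribution is triangular, so the resultant acts at H/3 above the base = 4.3/3 = 1.433 m.

1.43 m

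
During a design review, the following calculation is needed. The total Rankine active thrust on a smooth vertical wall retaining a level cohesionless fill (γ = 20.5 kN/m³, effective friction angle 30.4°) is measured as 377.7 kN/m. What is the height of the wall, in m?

10.6 m

K_a = 0.3280. P_a = ½ K_a γ H² ⇒ H = √(2P_a/(K_a γ)).
H = √(2×377.7/(0.3280×20.5)) = 10.60 m.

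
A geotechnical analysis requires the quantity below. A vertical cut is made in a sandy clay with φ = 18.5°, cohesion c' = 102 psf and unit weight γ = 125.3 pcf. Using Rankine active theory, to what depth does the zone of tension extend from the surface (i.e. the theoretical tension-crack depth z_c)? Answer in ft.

K_a = tan²(45° − 18.5°/2) = 0.5183; √K_a = 0.7199.
The active pressure is zero where K_a γ z = 2c√K_a, so z_c = 2c/(γ√K_a) = 2×102/(125.3×0.7199) = 2.262 ft.

2.26 ft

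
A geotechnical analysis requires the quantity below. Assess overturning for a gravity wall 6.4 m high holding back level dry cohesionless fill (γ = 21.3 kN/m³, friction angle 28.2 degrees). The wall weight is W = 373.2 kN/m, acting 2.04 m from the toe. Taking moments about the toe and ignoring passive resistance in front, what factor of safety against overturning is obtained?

K_a = tan²(45° − 28.2°/2) = 0.3582.
P_a = ½K_aγH² = 0.5×0.3582×21.3×6.4² = 156.2 kN/m, acting at H/3 = 2.133 m above the base.
Overturning moment M_o = P_a × H/3 = 156.2 × 2.133 = 333.3.
Resisting moment M_r = W × 2.04 = 373.2 × 2.04 = 761.3.
FS_overturning = M_r/M_o = 761.3/333.3 = 2.284.

2.28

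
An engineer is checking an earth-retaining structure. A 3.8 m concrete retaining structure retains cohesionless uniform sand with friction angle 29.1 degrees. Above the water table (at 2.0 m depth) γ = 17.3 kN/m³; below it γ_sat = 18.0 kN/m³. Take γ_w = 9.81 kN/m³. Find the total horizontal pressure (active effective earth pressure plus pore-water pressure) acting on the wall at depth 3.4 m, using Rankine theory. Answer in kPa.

29.7 kPa

K_a = (1 − sin φ)/(1 + sin φ) = 0.3456.
γ' = 18.0 − 9.81 = 8.190 kN/m³.
Effective vertical stress at 3.4 m: σ'_v = 17.3×2.0 + 8.190×1.40 = 46.07 kPa.
σ'_h = K_a σ'_v = 0.3456 × 46.07 = 15.92 kPa; u = γ_w × 1.40 = 13.73 kPa.
Total σ_h = 15.92 + 13.73 = 29.65 kPa.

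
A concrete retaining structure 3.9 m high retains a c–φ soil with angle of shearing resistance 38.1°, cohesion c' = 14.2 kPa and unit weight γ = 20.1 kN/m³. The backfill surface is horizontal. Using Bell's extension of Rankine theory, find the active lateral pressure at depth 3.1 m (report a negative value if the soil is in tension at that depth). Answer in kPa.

K_a = (1 − sin φ)/(1 + sin φ) = 0.2368.
σ_a = K_a γ z − 2c√K_a = 0.2368×20.1×3.1 − 2×14.2×0.4867 = 0.9360 kPa.

0.936 kPa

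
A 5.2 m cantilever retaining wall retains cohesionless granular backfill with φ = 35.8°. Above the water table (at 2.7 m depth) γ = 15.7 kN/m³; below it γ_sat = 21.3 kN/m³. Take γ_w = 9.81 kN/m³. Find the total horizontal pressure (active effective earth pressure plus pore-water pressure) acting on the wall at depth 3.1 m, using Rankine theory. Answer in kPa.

K_a = (1 − sin φ)/(1 + sin φ) = 0.2619.
γ' = 21.3 − 9.81 = 11.49 kN/m³.
Effective vertical stress at 3.1 m: σ'_v = 15.7×2.7 + 11.49×0.400 = 46.99 kPa.
σ'_h = K_a σ'_v = 0.2619 × 46.99 = 12.30 kPa; u = γ_w × 0.400 = 3.924 kPa.
Total σ_h = 12.30 + 3.924 = 16.23 kPa.

16.2 kPa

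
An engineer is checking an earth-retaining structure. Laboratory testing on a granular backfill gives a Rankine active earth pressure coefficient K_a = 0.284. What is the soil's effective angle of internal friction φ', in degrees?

K_a = tan²(45° − φ/2) ⇒ 45° − φ/2 = arctan(√0.284) = 28.05°.
φ = 2(45° − 28.05°) = 33.89°.

33.9°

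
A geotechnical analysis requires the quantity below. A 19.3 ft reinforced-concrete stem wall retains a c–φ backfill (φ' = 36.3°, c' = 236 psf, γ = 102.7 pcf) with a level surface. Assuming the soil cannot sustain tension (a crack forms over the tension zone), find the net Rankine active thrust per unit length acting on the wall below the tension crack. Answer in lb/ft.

K_a = 0.2563; √K_a = 0.5062.
Tension-crack depth z_c = 2c/(γ√K_a) = 2×236/(102.7×0.5062) = 9.079 ft.
σ_a at base = K_a γ H − 2c√K_a = 0.2563×102.7×19.3 − 2×236×0.5062 = 269.0 psf.
P_a = ½ × 269.0 × (H − z_c) = 0.5×269.0×10.22 = 1375 lb/ft.

1370 lb/ft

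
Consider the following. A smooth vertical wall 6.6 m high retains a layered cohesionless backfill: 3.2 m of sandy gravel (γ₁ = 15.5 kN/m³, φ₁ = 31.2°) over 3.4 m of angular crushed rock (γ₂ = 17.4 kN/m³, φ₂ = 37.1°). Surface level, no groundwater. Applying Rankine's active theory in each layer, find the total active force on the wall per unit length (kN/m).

K_a1 = tan²(45°−31.2°/2) = 0.3175; K_a2 = tan²(45°−37.1°/2) = 0.2475.
Layer 1: σ at base = K_a1 γ₁ h₁ = 15.75 kPa; P₁ = ½×15.75×3.2 = 25.20.
Layer 2: σ_v at top = γ₁h₁ = 49.60; σ_h top = K_a2×49.60 = 12.28; σ_h base = K_a2×(49.60+17.4×3.4) = 26.92.
P₂ = ½(12.28+26.92)×3.4 = 66.63. Total P_a = 25.20+66.63 = 91.83 kN/m.

91.8 kN/m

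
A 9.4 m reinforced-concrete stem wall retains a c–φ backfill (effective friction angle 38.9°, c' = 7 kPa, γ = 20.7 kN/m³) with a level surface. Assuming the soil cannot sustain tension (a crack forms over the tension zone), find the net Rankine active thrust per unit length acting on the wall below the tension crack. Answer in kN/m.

K_a = 0.2285; √K_a = 0.4780.
Tension-crack depth z_c = 2c/(γ√K_a) = 2×7/(20.7×0.4780) = 1.415 m.
σ_a at base = K_a γ H − 2c√K_a = 0.2285×20.7×9.4 − 2×7×0.4780 = 37.77 kPa.
P_a = ½ × 37.77 × (H − z_c) = 0.5×37.77×7.985 = 150.8 kN/m.

151 kN/m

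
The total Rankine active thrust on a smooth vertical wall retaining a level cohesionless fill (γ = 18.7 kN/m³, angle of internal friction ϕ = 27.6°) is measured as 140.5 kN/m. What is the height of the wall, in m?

6.40 m

K_a = 0.3668. P_a = ½ K_a γ H² ⇒ H = √(2P_a/(K_a γ)).
H = √(2×140.5/(0.3668×18.7)) = 6.401 m.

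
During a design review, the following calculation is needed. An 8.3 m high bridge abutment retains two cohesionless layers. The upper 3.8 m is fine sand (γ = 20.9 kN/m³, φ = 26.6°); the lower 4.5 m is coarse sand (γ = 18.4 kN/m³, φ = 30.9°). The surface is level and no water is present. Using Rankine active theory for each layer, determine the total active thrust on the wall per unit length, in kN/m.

232 kN/m

K_a1 = tan²(45°−26.6°/2) = 0.3814; K_a2 = tan²(45°−30.9°/2) = 0.3214.
Layer 1: σ at base = K_a1 γ₁ h₁ = 30.29 kPa; P₁ = ½×30.29×3.8 = 57.56.
Layer 2: σ_v at top = γ₁h₁ = 79.42; σ_h top = K_a2×79.42 = 25.53; σ_h base = K_a2×(79.42+18.4×4.5) = 52.14.
P₂ = ½(25.53+52.14)×4.5 = 174.7. Total P_a = 57.56+174.7 = 232.3 kN/m.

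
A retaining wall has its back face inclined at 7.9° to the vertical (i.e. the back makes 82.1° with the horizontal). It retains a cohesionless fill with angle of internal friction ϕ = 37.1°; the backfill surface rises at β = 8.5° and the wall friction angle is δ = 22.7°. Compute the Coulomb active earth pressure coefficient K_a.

0.315

K_a = sin²(α+φ) / [sin²α · sin(α−δ) · (1 + √{sin(φ+δ)sin(φ−β) / (sin(α−δ)sin(α+β))})²].
With α = 82.1°, φ = 37.1°, δ = 22.7°, β = 8.5°: K_a = 0.3147.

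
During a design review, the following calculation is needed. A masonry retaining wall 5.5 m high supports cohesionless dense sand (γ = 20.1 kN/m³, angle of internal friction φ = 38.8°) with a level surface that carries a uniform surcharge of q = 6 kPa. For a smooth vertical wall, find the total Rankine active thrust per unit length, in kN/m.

77.4 kN/m

K_a = tan²(45° − φ/2) = 0.2296.
Soil triangle: ½ K_a γ H² = 0.5×0.2296×20.1×5.5² = 69.79 kN/m.
Surcharge rectangle: K_a q H = 0.2296×6×5.5 = 7.575 kN/m.
Total = 69.79 + 7.575 = 77.36 kN/m.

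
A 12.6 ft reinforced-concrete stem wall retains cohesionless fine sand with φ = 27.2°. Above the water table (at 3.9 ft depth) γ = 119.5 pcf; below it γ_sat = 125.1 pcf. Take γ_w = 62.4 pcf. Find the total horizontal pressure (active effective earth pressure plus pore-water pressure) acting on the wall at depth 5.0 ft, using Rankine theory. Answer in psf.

K_a = (1 − sin φ)/(1 + sin φ) = 0.3726.
γ' = 125.1 − 62.4 = 62.70 pcf.
Effective vertical stress at 5.0 ft: σ'_v = 119.5×3.9 + 62.70×1.10 = 535.0 psf.
σ'_h = K_a σ'_v = 0.3726 × 535.0 = 199.3 psf; u = γ_w × 1.10 = 68.64 psf.
Total σ_h = 199.3 + 68.64 = 268.0 psf.

268 psf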